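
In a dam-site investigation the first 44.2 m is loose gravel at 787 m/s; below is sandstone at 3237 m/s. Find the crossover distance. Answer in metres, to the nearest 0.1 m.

113.3 m

θ_c = arcsin(787/3237) = 14.07°, so cos θ_c = 0.9700 and tᵢ = 2h cos θ_c/V₁ = 0.1090 s.
At crossover x/V₁ = x/V₂ + tᵢ ⇒ x = tᵢ/(1/V₁ − 1/V₂) = 0.10895/(1.2706e-03 − 3.0893e-04) = 113.29 m.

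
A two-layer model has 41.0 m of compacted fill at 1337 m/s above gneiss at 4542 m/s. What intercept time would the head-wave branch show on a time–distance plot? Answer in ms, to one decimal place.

tᵢ = 2h·√(V₂²−V₁²)/(V₁V₂).
√(V₂²−V₁²) = √(4542²−1337²) = 4340.8 m/s.
tᵢ = 2·41.0·4340.8/(1337·4542) = 0.05861 s.

58.6 ms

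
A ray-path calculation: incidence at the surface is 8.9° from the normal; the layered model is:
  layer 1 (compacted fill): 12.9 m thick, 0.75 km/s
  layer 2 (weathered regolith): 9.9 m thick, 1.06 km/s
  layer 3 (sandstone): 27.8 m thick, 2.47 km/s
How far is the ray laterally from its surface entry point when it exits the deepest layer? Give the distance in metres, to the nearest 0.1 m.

Apply Snell's law at each interface; in layer i the horizontal offset is hᵢ·tan θᵢ.
Layer 1: θ = 8.90°; offset = 12.9·tan 8.90° = 2.020 m.
Layer 2: sin θ = 1.06·sin 8.9°/0.75 = 0.2187, θ = 12.63°; offset = 9.9·tan 12.63° = 2.218 m.
Layer 3: sin θ = 2.47·sin 8.9°/0.75 = 0.5095, θ = 30.63°; offset = 27.8·tan 30.63° = 16.461 m.
Σ offsets = 20.700 m.

20.7 m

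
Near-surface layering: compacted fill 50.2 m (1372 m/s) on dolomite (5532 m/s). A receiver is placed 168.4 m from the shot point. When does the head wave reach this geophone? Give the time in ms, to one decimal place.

101.3 ms

θ_c = arcsin(V₁/V₂) = arcsin(1372/5532) = 14.36°, cos θ_c = 0.9688.
Intercept time tᵢ = 2h cos θ_c / V₁ = 2·50.2·0.9688/1372 = 0.07089 s.
t = x/V₂ + tᵢ = 168.4/5532 + 0.07089 = 0.10133 s.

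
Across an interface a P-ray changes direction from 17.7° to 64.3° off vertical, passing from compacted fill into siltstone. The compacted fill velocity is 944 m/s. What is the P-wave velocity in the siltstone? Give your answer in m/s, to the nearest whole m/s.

sin 17.7° = 0.3040; sin 64.3° = 0.9011.
V₂ = V₁·(sin θ₂/sin θ₁) = 944·(0.9011/0.3040) = 2797.78 m/s.

2798 m/s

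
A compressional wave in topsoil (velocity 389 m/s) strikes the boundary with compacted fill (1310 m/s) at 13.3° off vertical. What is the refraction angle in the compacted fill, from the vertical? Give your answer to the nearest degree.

51°

sin θ₁/V₁ = sin θ₂/V₂ ⇒ sin θ₂ = 1310·sin 13.3°/389 = 1310·0.2300/389 = 0.7747.
θ₂ = sin⁻¹(0.7747) = 50.78° (from vertical).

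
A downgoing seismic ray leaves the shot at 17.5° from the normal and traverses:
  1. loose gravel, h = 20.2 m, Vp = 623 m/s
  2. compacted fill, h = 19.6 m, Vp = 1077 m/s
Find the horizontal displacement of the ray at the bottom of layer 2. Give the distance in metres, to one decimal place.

18.3 m

Apply Snell's law at each interface; in layer i the horizontal offset is hᵢ·tan θᵢ.
Layer 1: θ = 17.50°; offset = 20.2·tan 17.50° = 6.369 m.
Layer 2: sin θ = 1077·sin 17.5°/623 = 0.5198, θ = 31.32°; offset = 19.6·tan 31.32° = 11.927 m.
Total horizontal offset = 18.296 m.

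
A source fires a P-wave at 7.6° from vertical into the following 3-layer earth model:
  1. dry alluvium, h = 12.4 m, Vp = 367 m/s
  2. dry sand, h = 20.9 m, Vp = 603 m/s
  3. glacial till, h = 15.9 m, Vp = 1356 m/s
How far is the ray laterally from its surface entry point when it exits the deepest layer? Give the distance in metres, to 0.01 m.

15.21 m

Ray parameter p = sin 7.6° / 367 m/s = 3.6037e-04 s/m.
Layer 1: θ = 7.60°; offset = 12.4·tan 7.60° = 1.6545 m.
Layer 2: sin θ = p·603 = 0.2173 → θ = 12.55°; offset = 20.9·tan 12.55° = 4.6528 m.
Layer 3: sin θ = p·1356 = 0.4887 → θ = 29.25°; offset = 15.9·tan 29.25° = 8.9054 m.
Total horizontal offset = 15.2128 m.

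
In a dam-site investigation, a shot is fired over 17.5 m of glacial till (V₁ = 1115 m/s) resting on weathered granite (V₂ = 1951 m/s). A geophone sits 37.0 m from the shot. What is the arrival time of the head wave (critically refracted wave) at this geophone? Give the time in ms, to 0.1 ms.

t = x/V₂ + 2h·√(V₂²−V₁²)/(V₁V₂).
√(V₂²−V₁²) = √(1951²−1115²) = 1601.0 m/s; delay term = 2·17.5·1601.0/(1115·1951) = 0.02576 s.
t = 37.0/1951 + 0.02576 = 0.04472 s.

44.7 ms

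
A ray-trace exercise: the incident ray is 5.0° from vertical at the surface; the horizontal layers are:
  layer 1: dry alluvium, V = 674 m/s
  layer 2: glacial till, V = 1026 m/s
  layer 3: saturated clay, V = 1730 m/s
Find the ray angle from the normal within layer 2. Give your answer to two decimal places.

7.62°

Ray parameter p = sin 5.0° / 674 = 1.2931e-04 s/m.
sin θ_2 = p·V_2 = 1.2931e-04 × 1026 = 0.1327.
θ_2 = 7.62° from the vertical.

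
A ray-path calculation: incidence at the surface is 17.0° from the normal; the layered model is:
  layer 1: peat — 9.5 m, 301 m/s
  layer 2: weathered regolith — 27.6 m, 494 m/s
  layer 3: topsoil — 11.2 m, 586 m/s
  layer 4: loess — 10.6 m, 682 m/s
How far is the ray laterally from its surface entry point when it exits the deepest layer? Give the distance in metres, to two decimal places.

35.13 m

p = sin θ₁/V₁ = sin 17.0°/301 = 9.7133e-04 s/m is conserved through the stack.
Layer 1: θ = 17.00°; offset = 9.5·tan 17.00° = 2.9044 m.
Layer 2: sin θ = p·494 = 0.4798 → θ = 28.67°; offset = 27.6·tan 28.67° = 15.0949 m.
Layer 3: sin θ = p·586 = 0.5692 → θ = 34.69°; offset = 11.2·tan 34.69° = 7.7537 m.
Layer 4: sin θ = p·682 = 0.6625 → θ = 41.49°; offset = 10.6·tan 41.49° = 9.3738 m.
Total horizontal offset = 35.1268 m.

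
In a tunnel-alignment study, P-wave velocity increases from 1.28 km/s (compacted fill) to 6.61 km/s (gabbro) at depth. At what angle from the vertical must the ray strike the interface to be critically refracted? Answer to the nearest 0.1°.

Critical incidence: sin θ_c = V₁/V₂ = 1.28/6.61 = 0.1936.
θ_c = arcsin 0.1936 = 11.17°.

11.2°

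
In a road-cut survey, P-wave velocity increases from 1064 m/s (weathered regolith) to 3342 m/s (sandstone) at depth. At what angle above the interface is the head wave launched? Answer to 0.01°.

Critical incidence: sin θ_c = V₁/V₂ = 1064/3342 = 0.3184.
θ_c = arcsin 0.3184 = 18.56°.
Measured from the interface: 90° − 18.56° = 71.44°.

71.44°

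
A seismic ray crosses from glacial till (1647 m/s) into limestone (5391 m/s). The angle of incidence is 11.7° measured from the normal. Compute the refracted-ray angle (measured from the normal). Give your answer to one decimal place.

Snell's law: sin θ₂ = (V₂/V₁)·sin θ₁ = (5391/1647)·sin 11.7° = 0.6638.
θ₂ = sin⁻¹(0.6638) = 41.59° (from vertical).

41.6°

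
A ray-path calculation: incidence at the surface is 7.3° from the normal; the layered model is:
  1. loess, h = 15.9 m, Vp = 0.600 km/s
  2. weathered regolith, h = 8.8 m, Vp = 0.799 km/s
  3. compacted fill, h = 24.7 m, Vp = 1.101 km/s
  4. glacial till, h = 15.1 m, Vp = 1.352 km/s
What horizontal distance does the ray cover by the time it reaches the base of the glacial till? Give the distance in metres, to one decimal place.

Apply Snell's law at each interface; in layer i the horizontal offset is hᵢ·tan θᵢ.
Layer 1: θ = 7.30°; offset = 15.9·tan 7.30° = 2.037 m.
Layer 2: sin θ = 0.799·sin 7.3°/0.600 = 0.1692, θ = 9.74°; offset = 8.8·tan 9.74° = 1.511 m.
Layer 3: sin θ = 1.101·sin 7.3°/0.600 = 0.2332, θ = 13.48°; offset = 24.7·tan 13.48° = 5.922 m.
Layer 4: sin θ = 1.352·sin 7.3°/0.600 = 0.2863, θ = 16.64°; offset = 15.1·tan 16.64° = 4.512 m.
Total horizontal offset = 13.982 m.

14.0 m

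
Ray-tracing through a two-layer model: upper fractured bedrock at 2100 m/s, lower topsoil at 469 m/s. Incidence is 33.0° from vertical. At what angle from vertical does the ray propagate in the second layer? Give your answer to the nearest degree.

Snell's law: sin θ₂ = (V₂/V₁)·sin θ₁ = (469/2100)·sin 33.0° = 0.1216.
θ₂ = arcsin 0.1216 = 6.99° from the normal.

7°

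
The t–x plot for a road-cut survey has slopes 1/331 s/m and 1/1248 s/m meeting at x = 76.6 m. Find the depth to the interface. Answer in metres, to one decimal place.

29.2 m

x_cross = 2h·√((V₂+V₁)/(V₂−V₁)) → h = x_cross / (2·√((V₂+V₁)/(V₂−V₁))).
√((V₂+V₁)/(V₂−V₁)) = √((1248+331)/(1248−331)) = 1.3122.
h = 76.6 / (2·1.3122) = 29.19 m.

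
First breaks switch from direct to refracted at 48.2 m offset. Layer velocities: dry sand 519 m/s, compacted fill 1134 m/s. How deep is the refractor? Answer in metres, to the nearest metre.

15 m

h = (x_cross/2)·√((V₂−V₁)/(V₂+V₁)).
(V₂−V₁)/(V₂+V₁) = (1134−519)/(1134+519) = 0.3721; √ = 0.6100.
h = (48.2/2)·0.6100 = 14.70 m.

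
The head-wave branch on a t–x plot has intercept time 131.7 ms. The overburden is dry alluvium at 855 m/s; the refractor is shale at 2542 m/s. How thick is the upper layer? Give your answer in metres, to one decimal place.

59.8 m

h = tᵢ·V₁·V₂ / (2·√(V₂²−V₁²)).
√(V₂²−V₁²) = √(2542² − 855²) = 2393.9 m/s.
h = 0.1317 s × 855 × 2542 / (2 × 2393.9) = 59.78 m.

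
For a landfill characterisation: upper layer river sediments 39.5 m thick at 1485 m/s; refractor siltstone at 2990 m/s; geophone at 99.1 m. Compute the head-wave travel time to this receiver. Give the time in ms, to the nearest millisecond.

t = x/V₂ + 2h·√(V₂²−V₁²)/(V₁V₂).
√(V₂²−V₁²) = √(2990²−1485²) = 2595.2 m/s; delay term = 2·39.5·2595.2/(1485·2990) = 0.04617 s.
t = 99.1/2990 + 0.04617 = 0.07932 s.

79 ms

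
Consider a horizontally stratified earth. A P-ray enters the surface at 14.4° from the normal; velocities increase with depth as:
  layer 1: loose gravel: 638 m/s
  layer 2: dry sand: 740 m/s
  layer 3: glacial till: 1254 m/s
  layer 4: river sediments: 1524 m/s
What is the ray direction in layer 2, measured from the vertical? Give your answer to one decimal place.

16.8°

Snell's law across each interface conserves sin θ / V, so sin θ_2 = V_2·sin θ₁/V₁.
sin θ_2 = 740 × sin 14.4° / 638 = 0.2884.
θ_2 = arcsin 0.2884 = 16.77°.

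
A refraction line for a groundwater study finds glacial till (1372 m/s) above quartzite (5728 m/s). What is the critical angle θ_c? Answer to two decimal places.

13.86°

At critical incidence the refracted ray runs along the interface (θ₂ = 90°), so sin θ_c = V₁/V₂.
θ_c = arcsin(1372/5728) = arcsin 0.2395 = 13.86°.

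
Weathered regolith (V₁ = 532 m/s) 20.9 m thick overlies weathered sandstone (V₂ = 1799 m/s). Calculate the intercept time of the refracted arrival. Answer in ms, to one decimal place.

tᵢ = 2h·√(V₂²−V₁²)/(V₁V₂).
√(V₂²−V₁²) = √(1799²−532²) = 1718.5 m/s.
tᵢ = 2·20.9·1718.5/(532·1799) = 0.07506 s.

75.1 ms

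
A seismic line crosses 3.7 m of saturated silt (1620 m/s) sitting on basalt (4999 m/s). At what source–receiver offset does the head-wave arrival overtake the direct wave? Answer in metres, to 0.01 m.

θ_c = arcsin(1620/4999) = 18.91°, so cos θ_c = 0.9460 and tᵢ = 2h cos θ_c/V₁ = 0.0043 s.
At crossover x/V₁ = x/V₂ + tᵢ ⇒ x = tᵢ/(1/V₁ − 1/V₂) = 0.00432/(6.1728e-04 − 2.0004e-04) = 10.36 m.

10.36 m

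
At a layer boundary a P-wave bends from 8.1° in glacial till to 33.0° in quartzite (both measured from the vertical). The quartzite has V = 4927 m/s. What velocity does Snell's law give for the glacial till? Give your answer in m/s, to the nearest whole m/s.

1275 m/s

sin 8.1° = 0.1409; sin 33.0° = 0.5446.
V₁ = V₂·(sin θ₁/sin θ₂) = 4927·(0.1409/0.5446) = 1274.64 m/s.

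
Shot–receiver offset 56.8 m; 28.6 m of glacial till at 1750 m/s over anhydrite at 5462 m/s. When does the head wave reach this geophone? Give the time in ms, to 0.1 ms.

41.4 ms

t = x/V₂ + 2h·√(V₂²−V₁²)/(V₁V₂).
√(V₂²−V₁²) = √(5462²−1750²) = 5174.1 m/s; delay term = 2·28.6·5174.1/(1750·5462) = 0.03096 s.
t = 56.8/5462 + 0.03096 = 0.04136 s.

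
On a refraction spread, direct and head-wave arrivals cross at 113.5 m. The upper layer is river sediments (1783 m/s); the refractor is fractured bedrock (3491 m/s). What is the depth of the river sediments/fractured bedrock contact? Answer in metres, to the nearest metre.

h = (x_cross/2)·√((V₂−V₁)/(V₂+V₁)).
(V₂−V₁)/(V₂+V₁) = (3491−1783)/(3491+1783) = 0.3239; √ = 0.5691.
h = (113.5/2)·0.5691 = 32.30 m.

32 m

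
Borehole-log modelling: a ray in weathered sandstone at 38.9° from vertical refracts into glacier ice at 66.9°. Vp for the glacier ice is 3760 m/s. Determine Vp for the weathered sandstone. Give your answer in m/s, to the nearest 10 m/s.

2570 m/s

Snell's law: sin 38.9°/V₁ = sin 66.9°/V₂.
V₁ = V₂·sin 38.9°/sin 66.9° = 3760 × 0.6827 = 2566.96 m/s.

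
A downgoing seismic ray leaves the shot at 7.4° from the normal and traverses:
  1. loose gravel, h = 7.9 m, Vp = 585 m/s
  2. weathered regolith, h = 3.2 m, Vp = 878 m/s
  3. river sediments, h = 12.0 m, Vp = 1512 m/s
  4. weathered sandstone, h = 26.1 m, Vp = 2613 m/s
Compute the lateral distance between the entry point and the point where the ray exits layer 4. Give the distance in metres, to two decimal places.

Apply Snell's law at each interface; in layer i the horizontal offset is hᵢ·tan θᵢ.
Layer 1: θ = 7.40°; offset = 7.9·tan 7.40° = 1.0260 m.
Layer 2: sin θ = 878·sin 7.4°/585 = 0.1933, θ = 11.15°; offset = 3.2·tan 11.15° = 0.6305 m.
Layer 3: sin θ = 1512·sin 7.4°/585 = 0.3329, θ = 19.44°; offset = 12.0·tan 19.44° = 4.2363 m.
Layer 4: sin θ = 2613·sin 7.4°/585 = 0.5753, θ = 35.12°; offset = 26.1·tan 35.12° = 18.3568 m.
Σ offsets = 24.2496 m.

24.25 m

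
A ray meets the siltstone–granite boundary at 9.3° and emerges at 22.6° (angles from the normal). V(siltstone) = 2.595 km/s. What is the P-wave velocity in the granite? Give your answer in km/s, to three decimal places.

Snell's law: sin 9.3°/V₁ = sin 22.6°/V₂.
V₂ = V₁·sin 22.6°/sin 9.3° = 2.595 × 2.3780 = 6.171 km/s.

6.171 km/s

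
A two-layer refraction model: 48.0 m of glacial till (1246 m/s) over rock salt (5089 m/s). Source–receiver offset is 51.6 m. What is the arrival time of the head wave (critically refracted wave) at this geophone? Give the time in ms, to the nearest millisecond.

85 ms

θ_c = arcsin(V₁/V₂) = arcsin(1246/5089) = 14.17°, cos θ_c = 0.9696.
Intercept time tᵢ = 2h cos θ_c / V₁ = 2·48.0·0.9696/1246 = 0.07470 s.
t = x/V₂ + tᵢ = 51.6/5089 + 0.07470 = 0.08484 s.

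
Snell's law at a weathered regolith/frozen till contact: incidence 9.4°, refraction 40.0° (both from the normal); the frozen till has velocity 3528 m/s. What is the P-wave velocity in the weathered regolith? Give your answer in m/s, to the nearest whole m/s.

896 m/s

sin 9.4° = 0.1633; sin 40.0° = 0.6428.
V₁ = V₂·(sin θ₁/sin θ₂) = 3528·(0.1633/0.6428) = 896.43 m/s.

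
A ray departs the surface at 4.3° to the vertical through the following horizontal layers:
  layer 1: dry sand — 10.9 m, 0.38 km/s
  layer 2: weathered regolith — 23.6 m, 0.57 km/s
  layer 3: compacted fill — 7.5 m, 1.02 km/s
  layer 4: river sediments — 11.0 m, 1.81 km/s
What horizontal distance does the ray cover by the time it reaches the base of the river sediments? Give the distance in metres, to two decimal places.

9.24 m

p = sin θ₁/V₁ = sin 4.3°/0.38 = 1.9731e-01 s/km is conserved through the stack.
Layer 1: θ = 4.30°; offset = 10.9·tan 4.30° = 0.8196 m.
Layer 2: sin θ = p·0.57 = 0.1125 → θ = 6.46°; offset = 23.6·tan 6.46° = 2.6712 m.
Layer 3: sin θ = p·1.02 = 0.2013 → θ = 11.61°; offset = 7.5·tan 11.61° = 1.5410 m.
Layer 4: sin θ = p·1.81 = 0.3571 → θ = 20.92°; offset = 11.0·tan 20.92° = 4.2059 m.
Σ offsets = 9.2376 m.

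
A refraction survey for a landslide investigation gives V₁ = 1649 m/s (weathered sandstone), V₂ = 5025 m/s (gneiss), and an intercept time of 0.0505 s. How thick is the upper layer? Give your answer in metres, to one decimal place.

44.1 m

θ_c = arcsin(1649/5025) = 19.16°; cos θ_c = 0.9446.
tᵢ = 2h cos θ_c/V₁ ⇒ h = tᵢ·V₁/(2 cos θ_c) = 0.0505·1649/(2·0.9446) = 44.08 m.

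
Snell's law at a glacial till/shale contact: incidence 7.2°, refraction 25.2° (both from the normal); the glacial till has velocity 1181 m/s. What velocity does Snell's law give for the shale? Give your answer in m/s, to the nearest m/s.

4012 m/s

Snell's law: sin 7.2°/V₁ = sin 25.2°/V₂.
V₂ = V₁·sin 25.2°/sin 7.2° = 1181 × 3.3972 = 4012.07 m/s.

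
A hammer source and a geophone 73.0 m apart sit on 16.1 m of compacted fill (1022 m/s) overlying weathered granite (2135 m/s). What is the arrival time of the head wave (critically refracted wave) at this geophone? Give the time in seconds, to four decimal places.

t = x/V₂ + 2h·√(V₂²−V₁²)/(V₁V₂).
√(V₂²−V₁²) = √(2135²−1022²) = 1874.5 m/s; delay term = 2·16.1·1874.5/(1022·2135) = 0.02766 s.
t = 73.0/2135 + 0.02766 = 0.06185 s.

0.0619 s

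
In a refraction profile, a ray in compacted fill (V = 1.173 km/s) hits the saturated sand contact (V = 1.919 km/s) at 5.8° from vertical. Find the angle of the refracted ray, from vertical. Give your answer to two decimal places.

9.52°

sin θ₁/V₁ = sin θ₂/V₂ ⇒ sin θ₂ = 1.919·sin 5.8°/1.173 = 1.919·0.1011/1.173 = 0.1653.
θ₂ = arcsin 0.1653 = 9.52° from the normal.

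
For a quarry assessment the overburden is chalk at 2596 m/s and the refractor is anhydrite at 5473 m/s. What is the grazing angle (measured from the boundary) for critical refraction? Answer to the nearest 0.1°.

61.7°

Critical incidence: sin θ_c = V₁/V₂ = 2596/5473 = 0.4743.
θ_c = arcsin 0.4743 = 28.32°.
Measured from the interface: 90° − 28.32° = 61.68°.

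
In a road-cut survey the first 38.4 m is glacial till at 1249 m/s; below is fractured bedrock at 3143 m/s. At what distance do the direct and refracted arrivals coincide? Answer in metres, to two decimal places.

116.95 m

θ_c = arcsin(1249/3143) = 23.42°, so cos θ_c = 0.9176 and tᵢ = 2h cos θ_c/V₁ = 0.0564 s.
At crossover x/V₁ = x/V₂ + tᵢ ⇒ x = tᵢ/(1/V₁ − 1/V₂) = 0.05643/(8.0064e-04 − 3.1817e-04) = 116.95 m.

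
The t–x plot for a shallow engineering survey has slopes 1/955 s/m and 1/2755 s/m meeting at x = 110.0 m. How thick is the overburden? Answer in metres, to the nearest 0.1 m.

38.3 m

x_cross = 2h·√((V₂+V₁)/(V₂−V₁)) → h = x_cross / (2·√((V₂+V₁)/(V₂−V₁))).
√((V₂+V₁)/(V₂−V₁)) = √((2755+955)/(2755−955)) = 1.4357.
h = 110.0 / (2·1.4357) = 38.31 m.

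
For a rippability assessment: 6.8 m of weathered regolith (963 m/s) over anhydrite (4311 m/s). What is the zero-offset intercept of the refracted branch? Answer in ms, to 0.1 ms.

θ_c = arcsin(V₁/V₂) = arcsin(963/4311) = 12.91°; cos θ_c = 0.9747.
tᵢ = 2h·cos θ_c / V₁ = 2·6.8·0.9747 / 963 = 0.01377 s.

13.8 ms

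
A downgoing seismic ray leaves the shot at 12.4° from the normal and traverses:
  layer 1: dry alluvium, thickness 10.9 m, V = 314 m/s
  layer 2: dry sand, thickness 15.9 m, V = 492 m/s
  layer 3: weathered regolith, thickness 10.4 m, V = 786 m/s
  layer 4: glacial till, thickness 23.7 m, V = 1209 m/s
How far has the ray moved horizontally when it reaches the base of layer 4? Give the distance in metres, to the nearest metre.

Apply Snell's law at each interface; in layer i the horizontal offset is hᵢ·tan θᵢ.
Layer 1: θ = 12.40°; offset = 10.9·tan 12.40° = 2.397 m.
Layer 2: sin θ = 492·sin 12.4°/314 = 0.3365, θ = 19.66°; offset = 15.9·tan 19.66° = 5.681 m.
Layer 3: sin θ = 786·sin 12.4°/314 = 0.5375, θ = 32.52°; offset = 10.4·tan 32.52° = 6.629 m.
Layer 4: sin θ = 1209·sin 12.4°/314 = 0.8268, θ = 55.77°; offset = 23.7·tan 55.77° = 34.836 m.
Σ offsets = 49.543 m.

50 m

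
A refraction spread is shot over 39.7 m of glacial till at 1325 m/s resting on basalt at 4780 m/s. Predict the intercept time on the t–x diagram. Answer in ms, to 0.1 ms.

57.6 ms

tᵢ = 2h·√(V₂²−V₁²)/(V₁V₂).
√(V₂²−V₁²) = √(4780²−1325²) = 4592.7 m/s.
tᵢ = 2·39.7·4592.7/(1325·4780) = 0.05758 s.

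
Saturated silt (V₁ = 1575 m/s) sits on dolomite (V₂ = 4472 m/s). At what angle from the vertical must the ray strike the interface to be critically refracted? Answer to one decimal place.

20.6°

At critical incidence the refracted ray runs along the interface (θ₂ = 90°), so sin θ_c = V₁/V₂.
θ_c = arcsin(1575/4472) = arcsin 0.3522 = 20.62°.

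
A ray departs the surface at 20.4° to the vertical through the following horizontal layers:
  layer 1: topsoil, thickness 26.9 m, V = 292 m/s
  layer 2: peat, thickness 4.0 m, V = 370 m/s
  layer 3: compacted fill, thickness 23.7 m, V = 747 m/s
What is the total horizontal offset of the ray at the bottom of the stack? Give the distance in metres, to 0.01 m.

Apply Snell's law at each interface; in layer i the horizontal offset is hᵢ·tan θᵢ.
Layer 1: θ = 20.40°; offset = 26.9·tan 20.40° = 10.0040 m.
Layer 2: sin θ = 370·sin 20.4°/292 = 0.4417, θ = 26.21°; offset = 4.0·tan 26.21° = 1.9692 m.
Layer 3: sin θ = 747·sin 20.4°/292 = 0.8917, θ = 63.09°; offset = 23.7·tan 63.09° = 46.6964 m.
Total horizontal offset = 58.6696 m.

58.67 m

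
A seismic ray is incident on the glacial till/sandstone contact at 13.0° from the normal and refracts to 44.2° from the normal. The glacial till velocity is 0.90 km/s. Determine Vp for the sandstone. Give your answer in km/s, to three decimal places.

2.789 km/s

sin 13.0° = 0.2250; sin 44.2° = 0.6972.
V₂ = V₁·(sin θ₂/sin θ₁) = 0.90·(0.6972/0.2250) = 2.789 km/s.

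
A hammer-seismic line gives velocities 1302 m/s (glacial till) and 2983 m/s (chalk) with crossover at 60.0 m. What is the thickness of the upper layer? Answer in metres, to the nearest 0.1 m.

x_cross = 2h·√((V₂+V₁)/(V₂−V₁)) → h = x_cross / (2·√((V₂+V₁)/(V₂−V₁))).
√((V₂+V₁)/(V₂−V₁)) = √((2983+1302)/(2983−1302)) = 1.5966.
h = 60.0 / (2·1.5966) = 18.79 m.

18.8 m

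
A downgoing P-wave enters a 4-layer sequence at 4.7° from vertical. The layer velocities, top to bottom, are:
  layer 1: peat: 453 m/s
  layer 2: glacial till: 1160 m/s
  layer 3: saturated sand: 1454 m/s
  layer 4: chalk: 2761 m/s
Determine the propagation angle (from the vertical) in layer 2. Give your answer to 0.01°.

Snell's law across each interface conserves sin θ / V, so sin θ_2 = V_2·sin θ₁/V₁.
sin θ_2 = 1160 × sin 4.7° / 453 = 0.2098.
θ_2 = 12.11° from the vertical.

12.11°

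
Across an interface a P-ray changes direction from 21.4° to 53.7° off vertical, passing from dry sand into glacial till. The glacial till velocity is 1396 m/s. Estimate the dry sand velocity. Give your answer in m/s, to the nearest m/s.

sin 21.4° = 0.3649; sin 53.7° = 0.8059.
V₁ = V₂·(sin θ₁/sin θ₂) = 1396·(0.3649/0.8059) = 632.03 m/s.

632 m/s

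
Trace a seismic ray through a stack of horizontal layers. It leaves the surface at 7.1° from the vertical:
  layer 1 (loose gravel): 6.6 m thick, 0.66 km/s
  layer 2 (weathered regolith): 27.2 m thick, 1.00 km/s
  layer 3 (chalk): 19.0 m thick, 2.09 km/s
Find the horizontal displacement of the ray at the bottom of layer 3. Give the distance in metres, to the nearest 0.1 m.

p = sin θ₁/V₁ = sin 7.1°/0.66 = 1.8727e-01 s/km is conserved through the stack.
Layer 1: θ = 7.10°; offset = 6.6·tan 7.10° = 0.822 m.
Layer 2: sin θ = p·1.00 = 0.1873 → θ = 10.79°; offset = 27.2·tan 10.79° = 5.186 m.
Layer 3: sin θ = p·2.09 = 0.3914 → θ = 23.04°; offset = 19.0·tan 23.04° = 8.081 m.
Summing the layer offsets gives 14.089 m.

14.1 m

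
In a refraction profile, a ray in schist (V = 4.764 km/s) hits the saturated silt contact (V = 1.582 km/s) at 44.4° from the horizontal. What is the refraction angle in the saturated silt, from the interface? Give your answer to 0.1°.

76.3°

Convert to the normal: θ₁ = 90° − 44.4° = 45.6°.
sin θ₁/V₁ = sin θ₂/V₂ ⇒ sin θ₂ = 1.582·sin 45.6°/4.764 = 1.582·0.7145/4.764 = 0.2373.
θ₂ = sin⁻¹(0.2373) = 13.72° (from vertical).
From the interface: 90° − 13.72° = 76.28°.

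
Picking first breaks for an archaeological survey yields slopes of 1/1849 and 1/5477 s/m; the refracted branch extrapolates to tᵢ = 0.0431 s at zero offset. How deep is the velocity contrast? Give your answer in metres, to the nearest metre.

42 m

θ_c = arcsin(1849/5477) = 19.73°; cos θ_c = 0.9413.
tᵢ = 2h cos θ_c/V₁ ⇒ h = tᵢ·V₁/(2 cos θ_c) = 0.0431·1849/(2·0.9413) = 42.33 m.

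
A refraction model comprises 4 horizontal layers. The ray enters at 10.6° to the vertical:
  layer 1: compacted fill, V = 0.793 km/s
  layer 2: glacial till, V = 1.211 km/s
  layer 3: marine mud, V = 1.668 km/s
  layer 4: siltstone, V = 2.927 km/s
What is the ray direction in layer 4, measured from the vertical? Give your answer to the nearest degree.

43°

Snell's law across each interface conserves sin θ / V, so sin θ_4 = V_4·sin θ₁/V₁.
sin θ_4 = 2.927 × sin 10.6° / 0.793 = 0.6790.
θ_4 = 42.76° from the vertical.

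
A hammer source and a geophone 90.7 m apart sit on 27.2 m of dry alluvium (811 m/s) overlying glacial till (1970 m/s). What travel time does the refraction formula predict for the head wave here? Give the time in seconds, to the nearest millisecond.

0.107 s

θ_c = arcsin(V₁/V₂) = arcsin(811/1970) = 24.31°, cos θ_c = 0.9113.
Intercept time tᵢ = 2h cos θ_c / V₁ = 2·27.2·0.9113/811 = 0.06113 s.
t = x/V₂ + tᵢ = 90.7/1970 + 0.06113 = 0.10717 s.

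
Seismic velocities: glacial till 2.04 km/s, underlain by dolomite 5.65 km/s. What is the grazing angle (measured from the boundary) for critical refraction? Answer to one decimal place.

Critical incidence: sin θ_c = V₁/V₂ = 2.04/5.65 = 0.3611.
θ_c = arcsin 0.3611 = 21.17°.
Measured from the interface: 90° − 21.17° = 68.83°.

68.8°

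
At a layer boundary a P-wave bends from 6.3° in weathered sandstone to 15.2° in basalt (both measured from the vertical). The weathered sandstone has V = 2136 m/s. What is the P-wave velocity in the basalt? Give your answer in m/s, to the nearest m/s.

Snell's law: sin 6.3°/V₁ = sin 15.2°/V₂.
V₂ = V₁·sin 15.2°/sin 6.3° = 2136 × 2.3893 = 5103.56 m/s.

5104 m/s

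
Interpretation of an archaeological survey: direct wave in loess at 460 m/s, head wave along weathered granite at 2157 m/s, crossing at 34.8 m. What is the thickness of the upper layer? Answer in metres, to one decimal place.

x_cross = 2h·√((V₂+V₁)/(V₂−V₁)) → h = x_cross / (2·√((V₂+V₁)/(V₂−V₁))).
√((V₂+V₁)/(V₂−V₁)) = √((2157+460)/(2157−460)) = 1.2418.
h = 34.8 / (2·1.2418) = 14.01 m.

14.0 m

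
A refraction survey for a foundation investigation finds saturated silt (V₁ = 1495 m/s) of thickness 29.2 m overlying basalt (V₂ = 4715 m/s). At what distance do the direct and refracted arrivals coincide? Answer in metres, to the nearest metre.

θ_c = arcsin(1495/4715) = 18.49°, so cos θ_c = 0.9484 and tᵢ = 2h cos θ_c/V₁ = 0.0370 s.
At crossover x/V₁ = x/V₂ + tᵢ ⇒ x = tᵢ/(1/V₁ − 1/V₂) = 0.03705/(6.6890e-04 − 2.1209e-04) = 81.10 m.

81 m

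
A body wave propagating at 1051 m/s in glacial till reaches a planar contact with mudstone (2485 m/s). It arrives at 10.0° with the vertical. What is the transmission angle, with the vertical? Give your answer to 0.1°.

sin θ₁/V₁ = sin θ₂/V₂ ⇒ sin θ₂ = 2485·sin 10.0°/1051 = 2485·0.1736/1051 = 0.4106.
θ₂ = arcsin 0.4106 = 24.24° from the normal.

24.2°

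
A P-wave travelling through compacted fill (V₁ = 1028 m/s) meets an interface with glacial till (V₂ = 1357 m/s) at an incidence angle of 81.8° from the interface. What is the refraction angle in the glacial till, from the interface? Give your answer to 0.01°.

Convert to the normal: θ₁ = 90° − 81.8° = 8.2°.
Snell's law: sin θ₂ = (V₂/V₁)·sin θ₁ = (1357/1028)·sin 8.2° = 0.1883.
θ₂ = sin⁻¹(0.1883) = 10.85° (from vertical).
From the interface: 90° − 10.85° = 79.15°.

79.15°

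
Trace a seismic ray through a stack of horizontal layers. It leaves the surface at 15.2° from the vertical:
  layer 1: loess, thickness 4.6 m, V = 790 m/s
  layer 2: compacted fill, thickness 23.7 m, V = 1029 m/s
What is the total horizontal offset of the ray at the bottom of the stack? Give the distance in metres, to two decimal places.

Apply Snell's law at each interface; in layer i the horizontal offset is hᵢ·tan θᵢ.
Layer 1: θ = 15.20°; offset = 4.6·tan 15.20° = 1.2498 m.
Layer 2: sin θ = 1029·sin 15.2°/790 = 0.3415, θ = 19.97°; offset = 23.7·tan 19.97° = 8.6115 m.
Total horizontal offset = 9.8613 m.

9.86 m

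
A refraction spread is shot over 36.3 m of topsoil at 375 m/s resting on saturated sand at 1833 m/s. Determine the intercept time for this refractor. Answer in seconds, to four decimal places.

θ_c = arcsin(V₁/V₂) = arcsin(375/1833) = 11.81°; cos θ_c = 0.9788.
tᵢ = 2h·cos θ_c / V₁ = 2·36.3·0.9788 / 375 = 0.18951 s.

0.1895 s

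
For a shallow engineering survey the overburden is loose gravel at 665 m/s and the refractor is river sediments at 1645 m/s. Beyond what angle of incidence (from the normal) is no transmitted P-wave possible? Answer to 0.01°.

Critical incidence: sin θ_c = V₁/V₂ = 665/1645 = 0.4043.
θ_c = arcsin 0.4043 = 23.84°.

23.84°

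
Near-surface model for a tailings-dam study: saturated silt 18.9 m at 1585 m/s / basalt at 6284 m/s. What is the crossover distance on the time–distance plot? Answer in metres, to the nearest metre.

θ_c = arcsin(1585/6284) = 14.61°, so cos θ_c = 0.9677 and tᵢ = 2h cos θ_c/V₁ = 0.0231 s.
At crossover x/V₁ = x/V₂ + tᵢ ⇒ x = tᵢ/(1/V₁ − 1/V₂) = 0.02308/(6.3091e-04 − 1.5913e-04) = 48.92 m.

49 m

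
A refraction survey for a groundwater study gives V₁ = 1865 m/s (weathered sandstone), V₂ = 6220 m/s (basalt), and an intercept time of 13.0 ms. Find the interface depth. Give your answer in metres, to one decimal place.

12.7 m

θ_c = arcsin(1865/6220) = 17.45°; cos θ_c = 0.9540.
tᵢ = 2h cos θ_c/V₁ ⇒ h = tᵢ·V₁/(2 cos θ_c) = 0.013·1865/(2·0.9540) = 12.71 m.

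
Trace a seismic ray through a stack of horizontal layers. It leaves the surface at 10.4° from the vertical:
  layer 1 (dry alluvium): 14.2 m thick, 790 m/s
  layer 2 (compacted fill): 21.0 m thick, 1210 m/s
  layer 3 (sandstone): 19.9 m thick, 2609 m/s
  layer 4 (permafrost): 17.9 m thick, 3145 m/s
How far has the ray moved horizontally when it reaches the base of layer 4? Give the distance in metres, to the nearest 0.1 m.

41.9 m

Apply Snell's law at each interface; in layer i the horizontal offset is hᵢ·tan θᵢ.
Layer 1: θ = 10.40°; offset = 14.2·tan 10.40° = 2.606 m.
Layer 2: sin θ = 1210·sin 10.4°/790 = 0.2765, θ = 16.05°; offset = 21.0·tan 16.05° = 6.042 m.
Layer 3: sin θ = 2609·sin 10.4°/790 = 0.5962, θ = 36.60°; offset = 19.9·tan 36.60° = 14.777 m.
Layer 4: sin θ = 3145·sin 10.4°/790 = 0.7186, θ = 45.94°; offset = 17.9·tan 45.94° = 18.499 m.
Total horizontal offset = 41.924 m.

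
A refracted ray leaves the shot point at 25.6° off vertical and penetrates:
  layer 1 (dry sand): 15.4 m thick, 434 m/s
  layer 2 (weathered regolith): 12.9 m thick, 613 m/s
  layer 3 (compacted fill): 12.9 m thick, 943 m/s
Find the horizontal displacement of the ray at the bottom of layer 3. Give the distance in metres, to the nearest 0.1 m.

52.5 m

p = sin θ₁/V₁ = sin 25.6°/434 = 9.9559e-04 s/m is conserved through the stack.
Layer 1: θ = 25.60°; offset = 15.4·tan 25.60° = 7.378 m.
Layer 2: sin θ = p·613 = 0.6103 → θ = 37.61°; offset = 12.9·tan 37.61° = 9.938 m.
Layer 3: sin θ = p·943 = 0.9388 → θ = 69.86°; offset = 12.9·tan 69.86° = 35.171 m.
Summing the layer offsets gives 52.487 m.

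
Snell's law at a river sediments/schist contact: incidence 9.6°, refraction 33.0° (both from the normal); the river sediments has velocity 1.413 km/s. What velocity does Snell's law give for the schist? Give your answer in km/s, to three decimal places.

4.615 km/s

sin 9.6° = 0.1668; sin 33.0° = 0.5446.
V₂ = V₁·(sin θ₂/sin θ₁) = 1.413·(0.5446/0.1668) = 4.615 km/s.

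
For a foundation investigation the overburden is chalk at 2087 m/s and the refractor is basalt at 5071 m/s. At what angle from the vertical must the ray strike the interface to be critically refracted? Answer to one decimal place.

Critical incidence: sin θ_c = V₁/V₂ = 2087/5071 = 0.4116.
θ_c = arcsin 0.4116 = 24.30°.

24.3°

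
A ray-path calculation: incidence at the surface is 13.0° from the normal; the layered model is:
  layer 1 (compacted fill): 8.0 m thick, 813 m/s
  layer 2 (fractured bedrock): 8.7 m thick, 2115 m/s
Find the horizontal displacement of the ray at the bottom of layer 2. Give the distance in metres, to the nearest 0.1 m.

Ray parameter p = sin 13.0° / 813 m/s = 2.7669e-04 s/m.
Layer 1: θ = 13.00°; offset = 8.0·tan 13.00° = 1.847 m.
Layer 2: sin θ = p·2115 = 0.5852 → θ = 35.82°; offset = 8.7·tan 35.82° = 6.279 m.
Σ offsets = 8.126 m.

8.1 m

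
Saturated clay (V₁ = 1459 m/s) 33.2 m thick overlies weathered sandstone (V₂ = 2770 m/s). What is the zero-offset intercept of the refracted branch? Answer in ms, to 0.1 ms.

tᵢ = 2h·√(V₂²−V₁²)/(V₁V₂).
√(V₂²−V₁²) = √(2770²−1459²) = 2354.6 m/s.
tᵢ = 2·33.2·2354.6/(1459·2770) = 0.03869 s.

38.7 ms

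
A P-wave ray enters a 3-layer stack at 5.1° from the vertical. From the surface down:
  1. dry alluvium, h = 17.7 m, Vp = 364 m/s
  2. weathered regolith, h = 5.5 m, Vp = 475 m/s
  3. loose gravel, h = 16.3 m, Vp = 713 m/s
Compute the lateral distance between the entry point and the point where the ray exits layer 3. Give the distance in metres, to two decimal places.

5.10 m

p = sin θ₁/V₁ = sin 5.1°/364 = 2.4422e-04 s/m is conserved through the stack.
Layer 1: θ = 5.10°; offset = 17.7·tan 5.10° = 1.5797 m.
Layer 2: sin θ = p·475 = 0.1160 → θ = 6.66°; offset = 5.5·tan 6.66° = 0.6423 m.
Layer 3: sin θ = p·713 = 0.1741 → θ = 10.03°; offset = 16.3·tan 10.03° = 2.8823 m.
Summing the layer offsets gives 5.1043 m.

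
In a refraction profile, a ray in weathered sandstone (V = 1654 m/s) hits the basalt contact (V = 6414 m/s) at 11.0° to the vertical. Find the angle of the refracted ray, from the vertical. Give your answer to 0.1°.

47.7°

sin θ₁/V₁ = sin θ₂/V₂ ⇒ sin θ₂ = 6414·sin 11.0°/1654 = 6414·0.1908/1654 = 0.7399.
θ₂ = sin⁻¹(0.7399) = 47.73° (from vertical).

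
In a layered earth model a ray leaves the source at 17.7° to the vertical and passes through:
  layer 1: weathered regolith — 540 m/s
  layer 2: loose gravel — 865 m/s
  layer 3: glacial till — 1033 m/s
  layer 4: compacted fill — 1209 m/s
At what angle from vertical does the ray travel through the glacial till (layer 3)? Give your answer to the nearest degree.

36°

Ray parameter p = sin 17.7° / 540 = 5.6302e-04 s/m.
sin θ_3 = p·V_3 = 5.6302e-04 × 1033 = 0.5816.
θ_3 = 35.56° from the vertical.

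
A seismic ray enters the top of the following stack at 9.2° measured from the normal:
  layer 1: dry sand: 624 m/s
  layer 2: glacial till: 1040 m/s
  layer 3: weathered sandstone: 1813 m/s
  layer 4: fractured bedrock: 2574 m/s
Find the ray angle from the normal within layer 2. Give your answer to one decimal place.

Ray parameter p = sin 9.2° / 624 = 2.5622e-04 s/m.
sin θ_2 = p·V_2 = 2.5622e-04 × 1040 = 0.2665.
θ_2 = 15.45° from the vertical.

15.5°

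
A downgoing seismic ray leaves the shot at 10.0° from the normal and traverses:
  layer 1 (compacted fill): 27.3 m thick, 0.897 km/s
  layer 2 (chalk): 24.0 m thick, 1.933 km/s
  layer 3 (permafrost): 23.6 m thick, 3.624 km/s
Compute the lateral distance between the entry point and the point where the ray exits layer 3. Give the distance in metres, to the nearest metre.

Ray parameter p = sin 10.0° / 0.897 km/s = 1.9359e-01 s/km.
Layer 1: θ = 10.00°; offset = 27.3·tan 10.00° = 4.814 m.
Layer 2: sin θ = p·1.933 = 0.3742 → θ = 21.98°; offset = 24.0·tan 21.98° = 9.685 m.
Layer 3: sin θ = p·3.624 = 0.7016 → θ = 44.55°; offset = 23.6·tan 44.55° = 23.234 m.
Summing the layer offsets gives 37.732 m.

38 m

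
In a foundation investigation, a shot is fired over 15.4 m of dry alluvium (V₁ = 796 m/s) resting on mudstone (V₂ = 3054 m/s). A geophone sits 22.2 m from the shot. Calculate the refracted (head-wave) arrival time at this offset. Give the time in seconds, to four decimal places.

θ_c = arcsin(V₁/V₂) = arcsin(796/3054) = 15.11°, cos θ_c = 0.9654.
Intercept time tᵢ = 2h cos θ_c / V₁ = 2·15.4·0.9654/796 = 0.03736 s.
t = x/V₂ + tᵢ = 22.2/3054 + 0.03736 = 0.04463 s.

0.0446 s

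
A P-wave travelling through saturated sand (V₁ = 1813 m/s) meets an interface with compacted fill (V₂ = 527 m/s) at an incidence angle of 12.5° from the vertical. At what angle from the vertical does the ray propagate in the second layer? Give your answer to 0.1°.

3.6°

Snell's law: sin θ₂ = (V₂/V₁)·sin θ₁ = (527/1813)·sin 12.5° = 0.0629.
θ₂ = sin⁻¹(0.0629) = 3.61° (from vertical).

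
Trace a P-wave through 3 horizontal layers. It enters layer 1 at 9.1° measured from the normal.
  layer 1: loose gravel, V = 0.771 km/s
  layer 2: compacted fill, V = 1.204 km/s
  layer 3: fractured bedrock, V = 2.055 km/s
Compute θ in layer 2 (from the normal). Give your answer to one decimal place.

14.3°

Snell's law across each interface conserves sin θ / V, so sin θ_2 = V_2·sin θ₁/V₁.
sin θ_2 = 1.204 × sin 9.1° / 0.771 = 0.2470.
θ_2 = 14.30° from the vertical.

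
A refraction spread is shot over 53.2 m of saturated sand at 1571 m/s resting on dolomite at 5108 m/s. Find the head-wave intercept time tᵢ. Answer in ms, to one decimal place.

64.4 ms

tᵢ = 2h·√(V₂²−V₁²)/(V₁V₂).
√(V₂²−V₁²) = √(5108²−1571²) = 4860.4 m/s.
tᵢ = 2·53.2·4860.4/(1571·5108) = 0.06444 s.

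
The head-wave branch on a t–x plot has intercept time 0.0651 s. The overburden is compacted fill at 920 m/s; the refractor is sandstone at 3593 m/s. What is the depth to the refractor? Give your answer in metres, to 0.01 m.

30.98 m

h = tᵢ·V₁·V₂ / (2·√(V₂²−V₁²)).
√(V₂²−V₁²) = √(3593² − 920²) = 3473.2 m/s.
h = 0.0651 s × 920 × 3593 / (2 × 3473.2) = 30.98 m.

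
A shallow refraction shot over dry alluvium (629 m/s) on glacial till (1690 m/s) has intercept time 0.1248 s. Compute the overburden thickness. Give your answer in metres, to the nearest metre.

θ_c = arcsin(629/1690) = 21.85°; cos θ_c = 0.9282.
tᵢ = 2h cos θ_c/V₁ ⇒ h = tᵢ·V₁/(2 cos θ_c) = 0.1248·629/(2·0.9282) = 42.29 m.

42 m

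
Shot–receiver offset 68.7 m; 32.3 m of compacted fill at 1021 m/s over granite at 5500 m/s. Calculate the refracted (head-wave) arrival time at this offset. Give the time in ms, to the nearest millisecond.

75 ms

θ_c = arcsin(V₁/V₂) = arcsin(1021/5500) = 10.70°, cos θ_c = 0.9826.
Intercept time tᵢ = 2h cos θ_c / V₁ = 2·32.3·0.9826/1021 = 0.06217 s.
t = x/V₂ + tᵢ = 68.7/5500 + 0.06217 = 0.07466 s.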